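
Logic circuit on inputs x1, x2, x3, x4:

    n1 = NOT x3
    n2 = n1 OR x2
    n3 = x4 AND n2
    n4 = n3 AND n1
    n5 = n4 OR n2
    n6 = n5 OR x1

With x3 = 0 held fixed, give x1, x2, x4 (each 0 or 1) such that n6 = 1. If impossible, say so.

x1=1, x2=0, x4=0

Check with x3 = 0 and x1=1, x2=0, x4=0:
n1 = NOT x3 = NOT 0 = 1
n2 = n1 OR x2 = 1 OR 0 = 1
n3 = x4 AND n2 = 0 AND 1 = 0
n4 = n3 AND n1 = 0 AND 1 = 0
n5 = n4 OR n2 = 0 OR 1 = 1
n6 = n5 OR x1 = 1 OR 1 = 1
So n6 = 1.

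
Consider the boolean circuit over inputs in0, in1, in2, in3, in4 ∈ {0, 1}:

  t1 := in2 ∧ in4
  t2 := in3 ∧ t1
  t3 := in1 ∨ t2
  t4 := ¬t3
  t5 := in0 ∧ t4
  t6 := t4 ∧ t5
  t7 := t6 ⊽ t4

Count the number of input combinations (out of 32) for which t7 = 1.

t7 = t6 ⊽ t4 must be 1, so both t6 = 0 and t4 = 0.
t6 = t4 ∧ t5 must be 0, so at least one of t4, t5 is 0.
t4 = ¬t3 must be 0, so t3 = 1.
Enumerating the 32 input combinations, 18 give t7 = 1 and 14 give t7 = 0.

18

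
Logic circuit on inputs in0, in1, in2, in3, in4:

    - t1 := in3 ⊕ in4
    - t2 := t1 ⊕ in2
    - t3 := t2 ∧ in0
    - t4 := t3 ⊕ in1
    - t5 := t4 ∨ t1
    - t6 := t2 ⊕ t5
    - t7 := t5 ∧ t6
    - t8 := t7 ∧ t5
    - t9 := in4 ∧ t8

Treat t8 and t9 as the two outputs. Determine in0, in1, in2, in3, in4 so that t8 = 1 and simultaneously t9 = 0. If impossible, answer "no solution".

Check with in0=0, in1=1, in2=0, in3=0, in4=0:
t1 = in3 ⊕ in4 = 0 ⊕ 0 = 0
t2 = t1 ⊕ in2 = 0 ⊕ 0 = 0
t3 = t2 ∧ in0 = 0 ∧ 0 = 0
t4 = t3 ⊕ in1 = 0 ⊕ 1 = 1
t5 = t4 ∨ t1 = 1 ∨ 0 = 1
t6 = t2 ⊕ t5 = 0 ⊕ 1 = 1
t7 = t5 ∧ t6 = 1 ∧ 1 = 1
t8 = t7 ∧ t5 = 1 ∧ 1 = 1
t9 = in4 ∧ t8 = 0 ∧ 1 = 0
So t8 = 1 and t9 = 0.

in0=0, in1=1, in2=0, in3=0, in4=0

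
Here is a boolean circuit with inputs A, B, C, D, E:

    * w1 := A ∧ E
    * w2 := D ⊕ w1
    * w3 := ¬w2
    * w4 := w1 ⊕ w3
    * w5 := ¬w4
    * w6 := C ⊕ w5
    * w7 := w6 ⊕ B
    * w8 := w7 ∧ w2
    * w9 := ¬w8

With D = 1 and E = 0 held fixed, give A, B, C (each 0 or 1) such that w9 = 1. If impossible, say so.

Check with D = 1 and E = 0 and A=1, B=1, C=0:
w1 = A ∧ E = 1 ∧ 0 = 0
w2 = D ⊕ w1 = 1 ⊕ 0 = 1
w3 = ¬w2 = ¬1 = 0
w4 = w1 ⊕ w3 = 0 ⊕ 0 = 0
w5 = ¬w4 = ¬0 = 1
w6 = C ⊕ w5 = 0 ⊕ 1 = 1
w7 = w6 ⊕ B = 1 ⊕ 1 = 0
w8 = w7 ∧ w2 = 0 ∧ 1 = 0
w9 = ¬w8 = ¬0 = 1
So w9 = 1.

A=1 B=1 C=0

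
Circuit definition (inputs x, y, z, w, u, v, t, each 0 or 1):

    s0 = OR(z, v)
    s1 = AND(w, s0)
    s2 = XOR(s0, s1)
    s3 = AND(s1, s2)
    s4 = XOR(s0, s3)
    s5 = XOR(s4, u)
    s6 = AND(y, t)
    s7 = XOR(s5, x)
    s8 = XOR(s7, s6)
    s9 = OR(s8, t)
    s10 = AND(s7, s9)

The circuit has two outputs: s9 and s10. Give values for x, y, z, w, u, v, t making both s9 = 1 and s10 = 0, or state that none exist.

x=0 y=1 z=0 w=1 u=1 v=1 t=1

Check with x=0 y=1 z=0 w=1 u=1 v=1 t=1:
s0 = OR(z, v) = OR(0, 1) = 1
s1 = AND(w, s0) = AND(1, 1) = 1
s2 = XOR(s0, s1) = XOR(1, 1) = 0
s3 = AND(s1, s2) = AND(1, 0) = 0
s4 = XOR(s0, s3) = XOR(1, 0) = 1
s5 = XOR(s4, u) = XOR(1, 1) = 0
s6 = AND(y, t) = AND(1, 1) = 1
s7 = XOR(s5, x) = XOR(0, 0) = 0
s8 = XOR(s7, s6) = XOR(0, 1) = 1
s9 = OR(s8, t) = OR(1, 1) = 1
s10 = AND(s7, s9) = AND(0, 1) = 0
So s9 = 1 and s10 = 0.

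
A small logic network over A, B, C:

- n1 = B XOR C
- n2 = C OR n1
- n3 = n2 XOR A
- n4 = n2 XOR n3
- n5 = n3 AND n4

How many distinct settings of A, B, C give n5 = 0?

7

n5 = n3 AND n4 must be 0, so at least one of n3, n4 is 0.
Enumerating the 8 input combinations, 7 give n5 = 0 and 1 give n5 = 1.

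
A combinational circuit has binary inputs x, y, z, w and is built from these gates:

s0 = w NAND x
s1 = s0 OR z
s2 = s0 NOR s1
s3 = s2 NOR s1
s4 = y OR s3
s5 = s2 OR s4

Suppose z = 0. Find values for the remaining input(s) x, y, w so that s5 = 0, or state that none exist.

s5 = s2 OR s4 must be 0, so both s2 = 0 and s4 = 0.
s2 = s0 NOR s1 must be 0, so at least one of s0, s1 is 1.
Check with z = 0 and x=1, y=0, w=0:
s0 = w NAND x = 0 NAND 1 = 1
s1 = s0 OR z = 1 OR 0 = 1
s2 = s0 NOR s1 = 1 NOR 1 = 0
s3 = s2 NOR s1 = 0 NOR 1 = 0
s4 = y OR s3 = 0 OR 0 = 0
s5 = s2 OR s4 = 0 OR 0 = 0
So s5 = 0.

x=1, y=0, w=0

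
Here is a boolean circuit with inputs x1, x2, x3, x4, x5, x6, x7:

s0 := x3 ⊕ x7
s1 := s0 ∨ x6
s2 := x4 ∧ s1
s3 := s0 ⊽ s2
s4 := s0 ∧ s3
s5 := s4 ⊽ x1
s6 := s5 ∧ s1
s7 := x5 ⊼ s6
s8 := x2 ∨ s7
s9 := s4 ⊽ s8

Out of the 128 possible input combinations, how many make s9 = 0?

116

s9 = s4 ⊽ s8 must be 0, so at least one of s4, s8 is 1.
Enumerating the 128 input combinations, 116 give s9 = 0 and 12 give s9 = 1.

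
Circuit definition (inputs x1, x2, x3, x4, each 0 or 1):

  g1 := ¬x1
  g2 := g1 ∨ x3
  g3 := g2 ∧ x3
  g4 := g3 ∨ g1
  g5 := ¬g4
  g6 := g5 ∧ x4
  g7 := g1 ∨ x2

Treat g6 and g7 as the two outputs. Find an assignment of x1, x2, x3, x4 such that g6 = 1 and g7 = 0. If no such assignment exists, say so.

x1=1, x2=0, x3=0, x4=1

Check with x1=1, x2=0, x3=0, x4=1:
g1 = ¬x1 = ¬1 = 0
g2 = g1 ∨ x3 = 0 ∨ 0 = 0
g3 = g2 ∧ x3 = 0 ∧ 0 = 0
g4 = g3 ∨ g1 = 0 ∨ 0 = 0
g5 = ¬g4 = ¬0 = 1
g6 = g5 ∧ x4 = 1 ∧ 1 = 1
g7 = g1 ∨ x2 = 0 ∨ 0 = 0
So g6 = 1 and g7 = 0.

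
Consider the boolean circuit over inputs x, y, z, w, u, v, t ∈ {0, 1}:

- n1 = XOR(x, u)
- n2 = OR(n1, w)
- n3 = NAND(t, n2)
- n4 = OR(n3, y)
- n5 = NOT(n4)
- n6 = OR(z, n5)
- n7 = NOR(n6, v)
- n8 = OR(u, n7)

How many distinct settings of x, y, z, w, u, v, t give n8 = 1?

n8 = OR(u, n7) must be 1, so at least one of u, n7 is 1.
Enumerating the 128 input combinations, 77 give n8 = 1 and 51 give n8 = 0.

77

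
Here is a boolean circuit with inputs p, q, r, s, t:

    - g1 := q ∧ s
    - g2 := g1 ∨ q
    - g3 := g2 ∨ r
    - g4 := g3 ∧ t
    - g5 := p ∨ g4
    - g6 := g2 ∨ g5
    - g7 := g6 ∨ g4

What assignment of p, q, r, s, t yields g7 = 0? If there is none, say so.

g7 = g6 ∨ g4 must be 0, so both g6 = 0 and g4 = 0.
Check with p=0, q=0, r=0, s=1, t=0:
g1 = q ∧ s = 0 ∧ 1 = 0
g2 = g1 ∨ q = 0 ∨ 0 = 0
g3 = g2 ∨ r = 0 ∨ 0 = 0
g4 = g3 ∧ t = 0 ∧ 0 = 0
g5 = p ∨ g4 = 0 ∨ 0 = 0
g6 = g2 ∨ g5 = 0 ∨ 0 = 0
g7 = g6 ∨ g4 = 0 ∨ 0 = 0
So g7 = 0 as required.

p=0, q=0, r=0, s=1, t=0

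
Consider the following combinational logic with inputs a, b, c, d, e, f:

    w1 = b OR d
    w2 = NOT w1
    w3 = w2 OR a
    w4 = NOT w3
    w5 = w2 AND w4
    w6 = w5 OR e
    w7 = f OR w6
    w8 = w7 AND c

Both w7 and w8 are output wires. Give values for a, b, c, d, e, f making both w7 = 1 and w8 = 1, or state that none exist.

Check with a=1, b=1, c=1, d=0, e=1, f=0:
w1 = b OR d = 1 OR 0 = 1
w2 = NOT w1 = NOT 1 = 0
w3 = w2 OR a = 0 OR 1 = 1
w4 = NOT w3 = NOT 1 = 0
w5 = w2 AND w4 = 0 AND 0 = 0
w6 = w5 OR e = 0 OR 1 = 1
w7 = f OR w6 = 0 OR 1 = 1
w8 = w7 AND c = 1 AND 1 = 1
So w7 = 1 and w8 = 1.

a=1, b=1, c=1, d=0, e=1, f=0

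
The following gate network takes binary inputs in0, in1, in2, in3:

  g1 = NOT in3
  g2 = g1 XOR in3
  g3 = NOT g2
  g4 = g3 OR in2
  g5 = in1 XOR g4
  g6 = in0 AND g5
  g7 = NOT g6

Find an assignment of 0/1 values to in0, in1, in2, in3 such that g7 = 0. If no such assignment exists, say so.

g7 = NOT g6 must be 0, so g6 = 1.
Check with in0=1, in1=0, in2=1, in3=1:
g1 = NOT in3 = NOT 1 = 0
g2 = g1 XOR in3 = 0 XOR 1 = 1
g3 = NOT g2 = NOT 1 = 0
g4 = g3 OR in2 = 0 OR 1 = 1
g5 = in1 XOR g4 = 0 XOR 1 = 1
g6 = in0 AND g5 = 1 AND 1 = 1
g7 = NOT g6 = NOT 1 = 0
So g7 = 0 as required.

in0=1, in1=0, in2=1, in3=1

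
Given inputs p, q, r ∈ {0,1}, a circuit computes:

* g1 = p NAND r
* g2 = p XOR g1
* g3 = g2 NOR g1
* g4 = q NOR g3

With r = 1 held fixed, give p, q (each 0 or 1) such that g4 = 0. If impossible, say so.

Check with r = 1 and p=0, q=1:
g1 = p NAND r = 0 NAND 1 = 1
g2 = p XOR g1 = 0 XOR 1 = 1
g3 = g2 NOR g1 = 1 NOR 1 = 0
g4 = q NOR g3 = 1 NOR 0 = 0
So g4 = 0.

p=0, q=1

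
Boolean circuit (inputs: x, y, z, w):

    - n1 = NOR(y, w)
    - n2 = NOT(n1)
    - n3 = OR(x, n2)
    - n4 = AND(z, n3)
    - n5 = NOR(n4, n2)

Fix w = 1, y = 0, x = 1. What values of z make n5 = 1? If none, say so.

no solution exists

With w = 1, y = 0, x = 1 fixed, none of the 2 settings of z give n5 = 1.
For example, with z=0:
n1 = NOR(y, w) = NOR(0, 1) = 0
n2 = NOT(n1) = NOT 0 = 1
n3 = OR(x, n2) = OR(1, 1) = 1
n4 = AND(z, n3) = AND(0, 1) = 0
n5 = NOR(n4, n2) = NOR(0, 1) = 0
giving n5 = 0 ≠ 1.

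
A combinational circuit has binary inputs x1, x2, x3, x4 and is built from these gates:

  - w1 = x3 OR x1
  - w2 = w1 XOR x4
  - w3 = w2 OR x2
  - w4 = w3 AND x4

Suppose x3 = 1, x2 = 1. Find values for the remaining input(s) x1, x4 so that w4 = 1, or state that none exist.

x1=1, x4=1

w4 = w3 AND x4 must be 1, so both w3 = 1 and x4 = 1.
Check with x3 = 1, x2 = 1 and x1=1, x4=1:
w1 = x3 OR x1 = 1 OR 1 = 1
w2 = w1 XOR x4 = 1 XOR 1 = 0
w3 = w2 OR x2 = 0 OR 1 = 1
w4 = w3 AND x4 = 1 AND 1 = 1
So w4 = 1.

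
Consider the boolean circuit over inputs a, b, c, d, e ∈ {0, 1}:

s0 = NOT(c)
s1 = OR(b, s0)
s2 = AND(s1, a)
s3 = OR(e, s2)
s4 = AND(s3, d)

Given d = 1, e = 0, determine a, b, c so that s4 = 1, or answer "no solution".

a=1, b=0, c=0

s4 = AND(s3, d) must be 1, so both s3 = 1 and d = 1.
s3 = OR(e, s2) must be 1, so at least one of e, s2 is 1.
Check with d = 1, e = 0 and a=1, b=0, c=0:
s0 = NOT(c) = NOT 0 = 1
s1 = OR(b, s0) = OR(0, 1) = 1
s2 = AND(s1, a) = AND(1, 1) = 1
s3 = OR(e, s2) = OR(0, 1) = 1
s4 = AND(s3, d) = AND(1, 1) = 1
So s4 = 1.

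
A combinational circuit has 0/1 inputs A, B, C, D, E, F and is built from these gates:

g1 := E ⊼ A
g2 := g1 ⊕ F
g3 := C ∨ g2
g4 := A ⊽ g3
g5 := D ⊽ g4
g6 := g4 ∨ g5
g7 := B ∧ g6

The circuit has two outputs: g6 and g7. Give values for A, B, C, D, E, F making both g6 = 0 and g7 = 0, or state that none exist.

A=0, B=0, C=1, D=1, E=0, F=0

Check with A=0, B=0, C=1, D=1, E=0, F=0:
g1 = E ⊼ A = 0 ⊼ 0 = 1
g2 = g1 ⊕ F = 1 ⊕ 0 = 1
g3 = C ∨ g2 = 1 ∨ 1 = 1
g4 = A ⊽ g3 = 0 ⊽ 1 = 0
g5 = D ⊽ g4 = 1 ⊽ 0 = 0
g6 = g4 ∨ g5 = 0 ∨ 0 = 0
g7 = B ∧ g6 = 0 ∧ 0 = 0
So g6 = 0 and g7 = 0.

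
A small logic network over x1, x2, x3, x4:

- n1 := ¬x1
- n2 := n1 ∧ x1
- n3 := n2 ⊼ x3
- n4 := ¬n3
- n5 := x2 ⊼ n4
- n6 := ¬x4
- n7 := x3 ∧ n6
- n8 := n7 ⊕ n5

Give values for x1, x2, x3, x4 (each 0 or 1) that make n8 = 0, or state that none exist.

n8 = n7 ⊕ n5 must be 0, so n7 and n5 are equal.
Check with x1=0, x2=0, x3=1, x4=0:
n1 = ¬x1 = ¬0 = 1
n2 = n1 ∧ x1 = 1 ∧ 0 = 0
n3 = n2 ⊼ x3 = 0 ⊼ 1 = 1
n4 = ¬n3 = ¬1 = 0
n5 = x2 ⊼ n4 = 0 ⊼ 0 = 1
n6 = ¬x4 = ¬0 = 1
n7 = x3 ∧ n6 = 1 ∧ 1 = 1
n8 = n7 ⊕ n5 = 1 ⊕ 1 = 0
So n8 = 0 as required.

x1=0, x2=0, x3=1, x4=0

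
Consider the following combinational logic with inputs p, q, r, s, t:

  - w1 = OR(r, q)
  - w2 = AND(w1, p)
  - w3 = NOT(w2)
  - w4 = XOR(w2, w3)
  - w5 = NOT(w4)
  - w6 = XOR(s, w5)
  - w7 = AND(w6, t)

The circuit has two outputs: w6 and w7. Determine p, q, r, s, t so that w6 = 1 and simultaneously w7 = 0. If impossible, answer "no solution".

p=0 q=1 r=0 s=1 t=0

Check with p=0 q=1 r=0 s=1 t=0:
w1 = OR(r, q) = OR(0, 1) = 1
w2 = AND(w1, p) = AND(1, 0) = 0
w3 = NOT(w2) = NOT 0 = 1
w4 = XOR(w2, w3) = XOR(0, 1) = 1
w5 = NOT(w4) = NOT 1 = 0
w6 = XOR(s, w5) = XOR(1, 0) = 1
w7 = AND(w6, t) = AND(1, 0) = 0
So w6 = 1 and w7 = 0.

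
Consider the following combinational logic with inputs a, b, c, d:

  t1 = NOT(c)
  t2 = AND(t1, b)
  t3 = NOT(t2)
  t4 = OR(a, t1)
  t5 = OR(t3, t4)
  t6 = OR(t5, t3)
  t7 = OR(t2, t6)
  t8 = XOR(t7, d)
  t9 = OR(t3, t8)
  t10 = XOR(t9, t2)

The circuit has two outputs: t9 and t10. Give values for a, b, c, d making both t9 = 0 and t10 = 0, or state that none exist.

no solution exists

Across all 16 input combinations, none give both t9 = 0 and t10 = 0.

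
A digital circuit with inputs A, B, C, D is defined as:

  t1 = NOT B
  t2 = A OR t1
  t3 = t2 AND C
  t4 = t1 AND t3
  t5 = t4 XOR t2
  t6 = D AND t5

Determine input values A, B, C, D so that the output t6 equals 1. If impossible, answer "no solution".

A=1, B=1, C=1, D=1

t6 = D AND t5 must be 1, so both D = 1 and t5 = 1.
t5 = t4 XOR t2 must be 1, so t4 and t2 differ.
Check with A=1, B=1, C=1, D=1:
t1 = NOT B = NOT 1 = 0
t2 = A OR t1 = 1 OR 0 = 1
t3 = t2 AND C = 1 AND 1 = 1
t4 = t1 AND t3 = 0 AND 1 = 0
t5 = t4 XOR t2 = 0 XOR 1 = 1
t6 = D AND t5 = 1 AND 1 = 1
So t6 = 1 as required.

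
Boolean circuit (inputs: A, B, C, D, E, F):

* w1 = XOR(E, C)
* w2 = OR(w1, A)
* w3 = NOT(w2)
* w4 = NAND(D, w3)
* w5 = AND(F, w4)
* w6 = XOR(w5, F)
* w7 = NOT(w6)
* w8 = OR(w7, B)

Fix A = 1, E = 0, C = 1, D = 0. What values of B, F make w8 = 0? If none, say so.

no solution exists

With A = 1, E = 0, C = 1, D = 0 fixed, none of the 4 settings of B, F give w8 = 0.
For example, with B=1, F=0:
w1 = XOR(E, C) = XOR(0, 1) = 1
w2 = OR(w1, A) = OR(1, 1) = 1
w3 = NOT(w2) = NOT 1 = 0
w4 = NAND(D, w3) = NAND(0, 0) = 1
w5 = AND(F, w4) = AND(0, 1) = 0
w6 = XOR(w5, F) = XOR(0, 0) = 0
w7 = NOT(w6) = NOT 0 = 1
w8 = OR(w7, B) = OR(1, 1) = 1
giving w8 = 1 ≠ 0.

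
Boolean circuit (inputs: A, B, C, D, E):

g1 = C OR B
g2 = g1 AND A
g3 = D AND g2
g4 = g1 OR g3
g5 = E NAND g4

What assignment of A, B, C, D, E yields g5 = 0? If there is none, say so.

A=0 B=0 C=1 D=0 E=1

Check with A=0 B=0 C=1 D=0 E=1:
g1 = C OR B = 1 OR 0 = 1
g2 = g1 AND A = 1 AND 0 = 0
g3 = D AND g2 = 0 AND 0 = 0
g4 = g1 OR g3 = 1 OR 0 = 1
g5 = E NAND g4 = 1 NAND 1 = 0
So g5 = 0 as required.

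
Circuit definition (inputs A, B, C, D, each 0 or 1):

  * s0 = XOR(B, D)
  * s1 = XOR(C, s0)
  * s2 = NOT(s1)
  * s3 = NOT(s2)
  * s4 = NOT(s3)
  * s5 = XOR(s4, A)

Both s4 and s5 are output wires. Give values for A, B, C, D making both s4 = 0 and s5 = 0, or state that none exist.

A=0, B=1, C=1, D=1

Check with A=0, B=1, C=1, D=1:
s0 = XOR(B, D) = XOR(1, 1) = 0
s1 = XOR(C, s0) = XOR(1, 0) = 1
s2 = NOT(s1) = NOT 1 = 0
s3 = NOT(s2) = NOT 0 = 1
s4 = NOT(s3) = NOT 1 = 0
s5 = XOR(s4, A) = XOR(0, 0) = 0
So s4 = 0 and s5 = 0.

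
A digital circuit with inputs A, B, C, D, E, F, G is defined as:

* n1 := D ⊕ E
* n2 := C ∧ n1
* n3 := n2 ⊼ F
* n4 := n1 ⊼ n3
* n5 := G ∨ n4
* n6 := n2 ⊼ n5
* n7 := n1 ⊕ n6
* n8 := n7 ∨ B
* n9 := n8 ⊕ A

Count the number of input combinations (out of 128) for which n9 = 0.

64

n9 = n8 ⊕ A must be 0, so n8 and A are equal.
Enumerating the 128 input combinations, 64 give n9 = 0 and 64 give n9 = 1.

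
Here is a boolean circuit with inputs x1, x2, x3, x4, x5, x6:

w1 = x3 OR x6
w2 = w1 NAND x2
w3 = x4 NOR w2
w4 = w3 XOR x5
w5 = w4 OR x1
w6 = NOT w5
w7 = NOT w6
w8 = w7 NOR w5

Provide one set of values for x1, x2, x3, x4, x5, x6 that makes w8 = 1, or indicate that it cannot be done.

Check with x1=0, x2=1, x3=1, x4=1, x5=0, x6=0:
w1 = x3 OR x6 = 1 OR 0 = 1
w2 = w1 NAND x2 = 1 NAND 1 = 0
w3 = x4 NOR w2 = 1 NOR 0 = 0
w4 = w3 XOR x5 = 0 XOR 0 = 0
w5 = w4 OR x1 = 0 OR 0 = 0
w6 = NOT w5 = NOT 0 = 1
w7 = NOT w6 = NOT 1 = 0
w8 = w7 NOR w5 = 0 NOR 0 = 1
So w8 = 1 as required.

x1=0, x2=1, x3=1, x4=1, x5=0, x6=0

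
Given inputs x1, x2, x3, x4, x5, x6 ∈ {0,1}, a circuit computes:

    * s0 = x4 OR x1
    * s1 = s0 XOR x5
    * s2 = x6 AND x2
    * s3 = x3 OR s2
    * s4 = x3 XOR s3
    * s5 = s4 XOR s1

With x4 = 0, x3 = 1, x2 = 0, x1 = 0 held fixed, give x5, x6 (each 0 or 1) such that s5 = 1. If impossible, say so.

Check with x4 = 0, x3 = 1, x2 = 0, x1 = 0 and x5=1, x6=1:
s0 = x4 OR x1 = 0 OR 0 = 0
s1 = s0 XOR x5 = 0 XOR 1 = 1
s2 = x6 AND x2 = 1 AND 0 = 0
s3 = x3 OR s2 = 1 OR 0 = 1
s4 = x3 XOR s3 = 1 XOR 1 = 0
s5 = s4 XOR s1 = 0 XOR 1 = 1
So s5 = 1.

x5=1, x6=1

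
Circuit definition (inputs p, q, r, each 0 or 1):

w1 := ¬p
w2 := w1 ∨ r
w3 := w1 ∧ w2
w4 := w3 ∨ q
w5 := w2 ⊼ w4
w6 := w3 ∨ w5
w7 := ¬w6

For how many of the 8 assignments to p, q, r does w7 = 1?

w7 = ¬w6 must be 1, so w6 = 0.
Enumerating the 8 input combinations, 1 give w7 = 1 and 7 give w7 = 0.

1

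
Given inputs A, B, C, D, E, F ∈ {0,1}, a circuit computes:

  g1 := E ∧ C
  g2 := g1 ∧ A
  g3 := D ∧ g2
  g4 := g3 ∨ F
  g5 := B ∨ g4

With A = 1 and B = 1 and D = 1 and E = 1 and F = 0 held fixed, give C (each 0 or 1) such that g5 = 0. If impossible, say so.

With A = 1 and B = 1 and D = 1 and E = 1 and F = 0 fixed, none of the 2 settings of C give g5 = 0.
For example, with C=0:
g1 = E ∧ C = 1 ∧ 0 = 0
g2 = g1 ∧ A = 0 ∧ 1 = 0
g3 = D ∧ g2 = 1 ∧ 0 = 0
g4 = g3 ∨ F = 0 ∨ 0 = 0
g5 = B ∨ g4 = 1 ∨ 0 = 1
giving g5 = 1 ≠ 0.

no solution exists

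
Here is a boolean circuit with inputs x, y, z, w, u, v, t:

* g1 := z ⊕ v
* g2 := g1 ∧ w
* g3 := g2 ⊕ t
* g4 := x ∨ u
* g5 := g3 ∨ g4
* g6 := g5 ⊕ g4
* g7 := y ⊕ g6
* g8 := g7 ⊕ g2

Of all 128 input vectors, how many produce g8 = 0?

64

g8 = g7 ⊕ g2 must be 0, so g7 and g2 are equal.
Enumerating the 128 input combinations, 64 give g8 = 0 and 64 give g8 = 1.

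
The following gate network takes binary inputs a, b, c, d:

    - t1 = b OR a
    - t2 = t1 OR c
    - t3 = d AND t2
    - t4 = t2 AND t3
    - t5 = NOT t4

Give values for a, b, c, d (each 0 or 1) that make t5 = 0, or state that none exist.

t5 = NOT t4 must be 0, so t4 = 1.
t4 = t2 AND t3 must be 1, so both t2 = 1 and t3 = 1.
t2 = t1 OR c must be 1, so at least one of t1, c is 1.
Check with a=0, b=0, c=1, d=1:
t1 = b OR a = 0 OR 0 = 0
t2 = t1 OR c = 0 OR 1 = 1
t3 = d AND t2 = 1 AND 1 = 1
t4 = t2 AND t3 = 1 AND 1 = 1
t5 = NOT t4 = NOT 1 = 0
So t5 = 0 as required.

a=0, b=0, c=1, d=1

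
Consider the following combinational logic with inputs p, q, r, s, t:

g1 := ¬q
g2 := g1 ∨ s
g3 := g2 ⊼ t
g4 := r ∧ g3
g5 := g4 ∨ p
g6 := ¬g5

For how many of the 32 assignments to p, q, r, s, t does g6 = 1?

g6 = ¬g5 must be 1, so g5 = 0.
g5 = g4 ∨ p must be 0, so both g4 = 0 and p = 0.
Enumerating the 32 input combinations, 11 give g6 = 1 and 21 give g6 = 0.

11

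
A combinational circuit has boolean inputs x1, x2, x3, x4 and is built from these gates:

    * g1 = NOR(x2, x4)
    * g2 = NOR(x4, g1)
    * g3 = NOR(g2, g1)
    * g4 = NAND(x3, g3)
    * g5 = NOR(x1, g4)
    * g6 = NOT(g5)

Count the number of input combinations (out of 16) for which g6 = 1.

14

g6 = NOT(g5) must be 1, so g5 = 0.
Enumerating the 16 input combinations, 14 give g6 = 1 and 2 give g6 = 0.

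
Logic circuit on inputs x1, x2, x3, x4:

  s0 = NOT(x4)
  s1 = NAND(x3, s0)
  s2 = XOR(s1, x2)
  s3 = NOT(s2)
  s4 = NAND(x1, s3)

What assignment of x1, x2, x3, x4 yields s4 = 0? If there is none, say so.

Check with x1=1, x2=0, x3=1, x4=0:
s0 = NOT(x4) = NOT 0 = 1
s1 = NAND(x3, s0) = NAND(1, 1) = 0
s2 = XOR(s1, x2) = XOR(0, 0) = 0
s3 = NOT(s2) = NOT 0 = 1
s4 = NAND(x1, s3) = NAND(1, 1) = 0
So s4 = 0 as required.

x1=1, x2=0, x3=1, x4=0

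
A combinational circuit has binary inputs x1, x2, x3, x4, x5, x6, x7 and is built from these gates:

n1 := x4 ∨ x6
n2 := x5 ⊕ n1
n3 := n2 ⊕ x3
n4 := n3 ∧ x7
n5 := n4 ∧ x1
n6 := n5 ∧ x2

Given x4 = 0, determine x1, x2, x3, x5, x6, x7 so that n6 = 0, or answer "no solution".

x1=1 x2=1 x3=0 x5=0 x6=1 x7=0

Check with x4 = 0 and x1=1, x2=1, x3=0, x5=0, x6=1, x7=0:
n1 = x4 ∨ x6 = 0 ∨ 1 = 1
n2 = x5 ⊕ n1 = 0 ⊕ 1 = 1
n3 = n2 ⊕ x3 = 1 ⊕ 0 = 1
n4 = n3 ∧ x7 = 1 ∧ 0 = 0
n5 = n4 ∧ x1 = 0 ∧ 1 = 0
n6 = n5 ∧ x2 = 0 ∧ 1 = 0
So n6 = 0.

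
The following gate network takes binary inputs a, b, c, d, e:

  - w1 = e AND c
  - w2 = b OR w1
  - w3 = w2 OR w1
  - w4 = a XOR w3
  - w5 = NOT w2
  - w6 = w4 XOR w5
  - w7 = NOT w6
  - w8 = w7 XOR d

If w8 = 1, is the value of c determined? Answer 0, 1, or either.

either

Both values of c occur among assignments with w8 = 1:
  c=0: a=0, b=0, c=0, d=1, e=0
  c=1: a=0, b=0, c=1, d=1, e=0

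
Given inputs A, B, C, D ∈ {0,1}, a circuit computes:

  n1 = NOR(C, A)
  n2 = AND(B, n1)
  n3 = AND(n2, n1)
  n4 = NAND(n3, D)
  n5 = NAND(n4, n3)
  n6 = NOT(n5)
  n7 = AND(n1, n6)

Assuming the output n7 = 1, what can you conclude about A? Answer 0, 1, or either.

0

n7 = AND(n1, n6) must be 1, so both n1 = 1 and n6 = 1.
Every assignment with n7 = 1 has A = 0; there are 1 such assignment(s).
  A=0, B=1, C=0, D=0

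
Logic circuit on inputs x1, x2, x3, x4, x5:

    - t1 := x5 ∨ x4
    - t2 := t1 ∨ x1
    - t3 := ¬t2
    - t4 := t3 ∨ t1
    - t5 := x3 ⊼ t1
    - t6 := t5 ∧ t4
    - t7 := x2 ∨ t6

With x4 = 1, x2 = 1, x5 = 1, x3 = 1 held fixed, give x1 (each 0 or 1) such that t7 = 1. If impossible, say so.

x1=0

Check with x4 = 1, x2 = 1, x5 = 1, x3 = 1 and x1=0:
t1 = x5 ∨ x4 = 1 ∨ 1 = 1
t2 = t1 ∨ x1 = 1 ∨ 0 = 1
t3 = ¬t2 = ¬1 = 0
t4 = t3 ∨ t1 = 0 ∨ 1 = 1
t5 = x3 ⊼ t1 = 1 ⊼ 1 = 0
t6 = t5 ∧ t4 = 0 ∧ 1 = 0
t7 = x2 ∨ t6 = 1 ∨ 0 = 1
So t7 = 1.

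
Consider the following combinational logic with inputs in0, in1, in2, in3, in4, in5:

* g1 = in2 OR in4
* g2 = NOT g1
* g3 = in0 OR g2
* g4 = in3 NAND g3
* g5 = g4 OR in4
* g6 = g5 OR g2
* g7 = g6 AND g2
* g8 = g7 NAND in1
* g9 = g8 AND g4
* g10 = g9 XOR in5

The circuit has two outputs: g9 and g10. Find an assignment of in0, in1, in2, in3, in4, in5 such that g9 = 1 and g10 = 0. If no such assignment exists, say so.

Check with in0=1 in1=1 in2=1 in3=0 in4=0 in5=1:
g1 = in2 OR in4 = 1 OR 0 = 1
g2 = NOT g1 = NOT 1 = 0
g3 = in0 OR g2 = 1 OR 0 = 1
g4 = in3 NAND g3 = 0 NAND 1 = 1
g5 = g4 OR in4 = 1 OR 0 = 1
g6 = g5 OR g2 = 1 OR 0 = 1
g7 = g6 AND g2 = 1 AND 0 = 0
g8 = g7 NAND in1 = 0 NAND 1 = 1
g9 = g8 AND g4 = 1 AND 1 = 1
g10 = g9 XOR in5 = 1 XOR 1 = 0
So g9 = 1 and g10 = 0.

in0=1 in1=1 in2=1 in3=0 in4=0 in5=1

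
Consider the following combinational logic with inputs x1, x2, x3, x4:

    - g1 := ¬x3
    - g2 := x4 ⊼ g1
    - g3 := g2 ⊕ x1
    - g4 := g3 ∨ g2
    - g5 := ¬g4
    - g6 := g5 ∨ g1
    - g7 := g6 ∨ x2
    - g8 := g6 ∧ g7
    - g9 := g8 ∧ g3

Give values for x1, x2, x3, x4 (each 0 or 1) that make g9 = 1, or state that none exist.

x1=0, x2=1, x3=0, x4=0

g9 = g8 ∧ g3 must be 1, so both g8 = 1 and g3 = 1.
Check with x1=0, x2=1, x3=0, x4=0:
g1 = ¬x3 = ¬0 = 1
g2 = x4 ⊼ g1 = 0 ⊼ 1 = 1
g3 = g2 ⊕ x1 = 1 ⊕ 0 = 1
g4 = g3 ∨ g2 = 1 ∨ 1 = 1
g5 = ¬g4 = ¬1 = 0
g6 = g5 ∨ g1 = 0 ∨ 1 = 1
g7 = g6 ∨ x2 = 1 ∨ 1 = 1
g8 = g6 ∧ g7 = 1 ∧ 1 = 1
g9 = g8 ∧ g3 = 1 ∧ 1 = 1
So g9 = 1 as required.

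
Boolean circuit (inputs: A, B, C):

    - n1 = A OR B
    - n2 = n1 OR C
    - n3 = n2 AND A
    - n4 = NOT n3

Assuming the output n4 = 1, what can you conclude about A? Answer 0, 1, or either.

n4 = NOT n3 must be 1, so n3 = 0.
Every assignment with n4 = 1 has A = 0; there are 4 such assignment(s).
  A=0, B=0, C=0
  A=0, B=0, C=1
  A=0, B=1, C=0
  A=0, B=1, C=1

0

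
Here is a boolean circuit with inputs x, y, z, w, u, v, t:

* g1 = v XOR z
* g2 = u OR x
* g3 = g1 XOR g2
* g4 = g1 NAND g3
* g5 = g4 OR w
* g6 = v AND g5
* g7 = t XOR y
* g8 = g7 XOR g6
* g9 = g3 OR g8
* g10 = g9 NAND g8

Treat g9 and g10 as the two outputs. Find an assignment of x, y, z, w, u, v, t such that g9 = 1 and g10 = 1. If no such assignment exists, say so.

x=0 y=1 z=1 w=0 u=0 v=0 t=1

Check with x=0 y=1 z=1 w=0 u=0 v=0 t=1:
g1 = v XOR z = 0 XOR 1 = 1
g2 = u OR x = 0 OR 0 = 0
g3 = g1 XOR g2 = 1 XOR 0 = 1
g4 = g1 NAND g3 = 1 NAND 1 = 0
g5 = g4 OR w = 0 OR 0 = 0
g6 = v AND g5 = 0 AND 0 = 0
g7 = t XOR y = 1 XOR 1 = 0
g8 = g7 XOR g6 = 0 XOR 0 = 0
g9 = g3 OR g8 = 1 OR 0 = 1
g10 = g9 NAND g8 = 1 NAND 0 = 1
So g9 = 1 and g10 = 1.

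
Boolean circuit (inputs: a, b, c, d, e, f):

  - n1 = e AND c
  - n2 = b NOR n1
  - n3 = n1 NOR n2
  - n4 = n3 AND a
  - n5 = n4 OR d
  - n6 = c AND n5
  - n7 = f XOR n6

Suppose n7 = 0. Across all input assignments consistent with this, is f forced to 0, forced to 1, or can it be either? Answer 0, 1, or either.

either

Both values of f occur among assignments with n7 = 0:
  f=0: a=0, b=0, c=0, d=0, e=0, f=0
  f=1: a=0, b=0, c=1, d=1, e=0, f=1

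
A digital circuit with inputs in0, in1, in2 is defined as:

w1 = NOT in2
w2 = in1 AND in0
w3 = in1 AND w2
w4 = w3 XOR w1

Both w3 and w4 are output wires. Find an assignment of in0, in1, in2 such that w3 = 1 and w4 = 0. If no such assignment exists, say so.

Check with in0=1, in1=1, in2=0:
w1 = NOT in2 = NOT 0 = 1
w2 = in1 AND in0 = 1 AND 1 = 1
w3 = in1 AND w2 = 1 AND 1 = 1
w4 = w3 XOR w1 = 1 XOR 1 = 0
So w3 = 1 and w4 = 0.

in0=1, in1=1, in2=0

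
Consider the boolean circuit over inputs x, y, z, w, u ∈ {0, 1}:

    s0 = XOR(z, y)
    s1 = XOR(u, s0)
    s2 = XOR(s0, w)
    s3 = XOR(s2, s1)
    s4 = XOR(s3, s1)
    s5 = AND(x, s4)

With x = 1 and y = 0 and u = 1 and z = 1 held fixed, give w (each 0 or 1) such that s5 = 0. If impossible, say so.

s5 = AND(x, s4) must be 0, so at least one of x, s4 is 0.
Check with x = 1 and y = 0 and u = 1 and z = 1 and w=1:
s0 = XOR(z, y) = XOR(1, 0) = 1
s1 = XOR(u, s0) = XOR(1, 1) = 0
s2 = XOR(s0, w) = XOR(1, 1) = 0
s3 = XOR(s2, s1) = XOR(0, 0) = 0
s4 = XOR(s3, s1) = XOR(0, 0) = 0
s5 = AND(x, s4) = AND(1, 0) = 0
So s5 = 0.

w=1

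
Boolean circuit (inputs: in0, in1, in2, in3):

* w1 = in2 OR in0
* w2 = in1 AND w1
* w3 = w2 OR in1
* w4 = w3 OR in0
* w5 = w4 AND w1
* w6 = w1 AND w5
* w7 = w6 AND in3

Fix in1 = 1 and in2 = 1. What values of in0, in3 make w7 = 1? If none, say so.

in0=1, in3=1

w7 = w6 AND in3 must be 1, so both w6 = 1 and in3 = 1.
Check with in1 = 1 and in2 = 1 and in0=1, in3=1:
w1 = in2 OR in0 = 1 OR 1 = 1
w2 = in1 AND w1 = 1 AND 1 = 1
w3 = w2 OR in1 = 1 OR 1 = 1
w4 = w3 OR in0 = 1 OR 1 = 1
w5 = w4 AND w1 = 1 AND 1 = 1
w6 = w1 AND w5 = 1 AND 1 = 1
w7 = w6 AND in3 = 1 AND 1 = 1
So w7 = 1.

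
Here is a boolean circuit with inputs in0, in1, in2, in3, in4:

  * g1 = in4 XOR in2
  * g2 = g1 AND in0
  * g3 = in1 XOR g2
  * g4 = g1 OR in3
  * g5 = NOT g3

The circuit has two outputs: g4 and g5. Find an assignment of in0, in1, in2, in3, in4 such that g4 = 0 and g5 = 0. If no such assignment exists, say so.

Check with in0=0, in1=1, in2=0, in3=0, in4=0:
g1 = in4 XOR in2 = 0 XOR 0 = 0
g2 = g1 AND in0 = 0 AND 0 = 0
g3 = in1 XOR g2 = 1 XOR 0 = 1
g4 = g1 OR in3 = 0 OR 0 = 0
g5 = NOT g3 = NOT 1 = 0
So g4 = 0 and g5 = 0.

in0=0, in1=1, in2=0, in3=0, in4=0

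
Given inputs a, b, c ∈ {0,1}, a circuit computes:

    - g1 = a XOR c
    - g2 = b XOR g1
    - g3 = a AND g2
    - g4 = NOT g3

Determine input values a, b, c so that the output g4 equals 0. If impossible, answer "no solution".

Check with a=1 b=0 c=0:
g1 = a XOR c = 1 XOR 0 = 1
g2 = b XOR g1 = 0 XOR 1 = 1
g3 = a AND g2 = 1 AND 1 = 1
g4 = NOT g3 = NOT 1 = 0
So g4 = 0 as required.

a=1 b=0 c=0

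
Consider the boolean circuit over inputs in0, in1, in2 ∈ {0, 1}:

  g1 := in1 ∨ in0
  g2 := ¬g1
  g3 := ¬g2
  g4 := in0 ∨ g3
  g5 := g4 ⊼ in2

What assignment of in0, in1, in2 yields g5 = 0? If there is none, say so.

in0=0, in1=1, in2=1

Check with in0=0, in1=1, in2=1:
g1 = in1 ∨ in0 = 1 ∨ 0 = 1
g2 = ¬g1 = ¬1 = 0
g3 = ¬g2 = ¬0 = 1
g4 = in0 ∨ g3 = 0 ∨ 1 = 1
g5 = g4 ⊼ in2 = 1 ⊼ 1 = 0
So g5 = 0 as required.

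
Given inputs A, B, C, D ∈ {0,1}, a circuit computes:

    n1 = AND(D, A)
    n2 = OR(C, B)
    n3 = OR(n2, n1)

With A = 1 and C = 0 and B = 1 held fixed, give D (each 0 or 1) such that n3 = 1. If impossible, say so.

D=1

Check with A = 1 and C = 0 and B = 1 and D=1:
n1 = AND(D, A) = AND(1, 1) = 1
n2 = OR(C, B) = OR(0, 1) = 1
n3 = OR(n2, n1) = OR(1, 1) = 1
So n3 = 1.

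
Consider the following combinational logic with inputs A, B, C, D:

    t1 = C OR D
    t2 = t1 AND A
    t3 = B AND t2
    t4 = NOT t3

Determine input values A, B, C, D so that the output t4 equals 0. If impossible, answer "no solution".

A=1, B=1, C=1, D=1

Check with A=1, B=1, C=1, D=1:
t1 = C OR D = 1 OR 1 = 1
t2 = t1 AND A = 1 AND 1 = 1
t3 = B AND t2 = 1 AND 1 = 1
t4 = NOT t3 = NOT 1 = 0
So t4 = 0 as required.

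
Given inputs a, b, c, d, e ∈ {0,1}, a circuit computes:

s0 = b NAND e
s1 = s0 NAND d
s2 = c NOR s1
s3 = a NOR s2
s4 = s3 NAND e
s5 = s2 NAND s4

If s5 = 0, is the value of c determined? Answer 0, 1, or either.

s5 = s2 NAND s4 must be 0, so both s2 = 1 and s4 = 1.
s2 = c NOR s1 must be 1, so both c = 0 and s1 = 0.
s4 = s3 NAND e must be 1, so at least one of s3, e is 0.
Every assignment with s5 = 0 has c = 0; there are 6 such assignment(s).

0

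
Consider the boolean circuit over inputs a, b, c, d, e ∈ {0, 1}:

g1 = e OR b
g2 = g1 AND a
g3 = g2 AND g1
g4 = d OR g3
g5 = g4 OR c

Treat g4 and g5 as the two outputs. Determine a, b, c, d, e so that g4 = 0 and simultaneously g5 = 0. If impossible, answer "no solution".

a=1, b=0, c=0, d=0, e=0

Check with a=1, b=0, c=0, d=0, e=0:
g1 = e OR b = 0 OR 0 = 0
g2 = g1 AND a = 0 AND 1 = 0
g3 = g2 AND g1 = 0 AND 0 = 0
g4 = d OR g3 = 0 OR 0 = 0
g5 = g4 OR c = 0 OR 0 = 0
So g4 = 0 and g5 = 0.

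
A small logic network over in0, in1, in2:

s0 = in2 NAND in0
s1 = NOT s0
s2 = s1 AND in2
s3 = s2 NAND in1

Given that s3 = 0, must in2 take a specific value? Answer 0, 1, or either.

1

s3 = s2 NAND in1 must be 0, so both s2 = 1 and in1 = 1.
s2 = s1 AND in2 must be 1, so both s1 = 1 and in2 = 1.
Every assignment with s3 = 0 has in2 = 1; there are 1 such assignment(s).
  in0=1, in1=1, in2=1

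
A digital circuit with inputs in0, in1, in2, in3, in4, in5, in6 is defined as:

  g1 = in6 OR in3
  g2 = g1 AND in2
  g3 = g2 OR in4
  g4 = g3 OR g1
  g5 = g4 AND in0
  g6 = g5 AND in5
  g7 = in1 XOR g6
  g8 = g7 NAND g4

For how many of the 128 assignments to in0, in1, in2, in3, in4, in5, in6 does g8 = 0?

56

g8 = g7 NAND g4 must be 0, so both g7 = 1 and g4 = 1.
g7 = in1 XOR g6 must be 1, so in1 and g6 differ.
Enumerating the 128 input combinations, 56 give g8 = 0 and 72 give g8 = 1.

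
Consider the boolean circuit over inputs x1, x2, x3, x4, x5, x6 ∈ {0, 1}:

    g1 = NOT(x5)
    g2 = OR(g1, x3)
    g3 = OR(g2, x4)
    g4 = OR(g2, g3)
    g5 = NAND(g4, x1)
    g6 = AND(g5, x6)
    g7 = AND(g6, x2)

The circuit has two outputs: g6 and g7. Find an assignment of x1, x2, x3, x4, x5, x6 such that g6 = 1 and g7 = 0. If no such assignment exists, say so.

Check with x1=0 x2=0 x3=1 x4=0 x5=1 x6=1:
g1 = NOT(x5) = NOT 1 = 0
g2 = OR(g1, x3) = OR(0, 1) = 1
g3 = OR(g2, x4) = OR(1, 0) = 1
g4 = OR(g2, g3) = OR(1, 1) = 1
g5 = NAND(g4, x1) = NAND(1, 0) = 1
g6 = AND(g5, x6) = AND(1, 1) = 1
g7 = AND(g6, x2) = AND(1, 0) = 0
So g6 = 1 and g7 = 0.

x1=0 x2=0 x3=1 x4=0 x5=1 x6=1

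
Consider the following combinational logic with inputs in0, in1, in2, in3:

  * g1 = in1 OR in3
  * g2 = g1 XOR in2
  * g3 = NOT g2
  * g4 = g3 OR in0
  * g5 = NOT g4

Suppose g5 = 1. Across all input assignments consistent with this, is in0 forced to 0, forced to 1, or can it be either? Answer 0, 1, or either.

0

g5 = NOT g4 must be 1, so g4 = 0.
Every assignment with g5 = 1 has in0 = 0; there are 4 such assignment(s).
  in0=0, in1=0, in2=0, in3=1
  in0=0, in1=0, in2=1, in3=0
  in0=0, in1=1, in2=0, in3=0
  in0=0, in1=1, in2=0, in3=1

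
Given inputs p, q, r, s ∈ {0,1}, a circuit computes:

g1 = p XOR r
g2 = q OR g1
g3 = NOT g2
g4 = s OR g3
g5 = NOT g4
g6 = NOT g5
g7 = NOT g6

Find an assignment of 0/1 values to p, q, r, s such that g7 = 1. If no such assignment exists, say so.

p=1 q=1 r=0 s=0

g7 = NOT g6 must be 1, so g6 = 0.
Check with p=1 q=1 r=0 s=0:
g1 = p XOR r = 1 XOR 0 = 1
g2 = q OR g1 = 1 OR 1 = 1
g3 = NOT g2 = NOT 1 = 0
g4 = s OR g3 = 0 OR 0 = 0
g5 = NOT g4 = NOT 0 = 1
g6 = NOT g5 = NOT 1 = 0
g7 = NOT g6 = NOT 0 = 1
So g7 = 1 as required.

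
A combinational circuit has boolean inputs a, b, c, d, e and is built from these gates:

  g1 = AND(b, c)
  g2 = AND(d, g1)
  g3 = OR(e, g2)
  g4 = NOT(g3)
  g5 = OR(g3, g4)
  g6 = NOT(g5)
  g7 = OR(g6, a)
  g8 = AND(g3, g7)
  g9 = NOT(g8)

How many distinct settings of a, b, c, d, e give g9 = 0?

g9 = NOT(g8) must be 0, so g8 = 1.
g8 = AND(g3, g7) must be 1, so both g3 = 1 and g7 = 1.
g3 = OR(e, g2) must be 1, so at least one of e, g2 is 1.
Enumerating the 32 input combinations, 9 give g9 = 0 and 23 give g9 = 1.

9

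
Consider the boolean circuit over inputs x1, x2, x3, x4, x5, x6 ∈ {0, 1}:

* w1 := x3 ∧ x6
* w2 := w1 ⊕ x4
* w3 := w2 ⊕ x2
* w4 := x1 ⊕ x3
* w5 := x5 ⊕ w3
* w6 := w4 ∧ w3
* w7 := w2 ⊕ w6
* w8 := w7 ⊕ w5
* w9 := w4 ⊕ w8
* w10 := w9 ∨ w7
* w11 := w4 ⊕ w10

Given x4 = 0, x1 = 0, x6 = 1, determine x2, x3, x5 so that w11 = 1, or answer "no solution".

Check with x4 = 0, x1 = 0, x6 = 1 and x2=0, x3=0, x5=1:
w1 = x3 ∧ x6 = 0 ∧ 1 = 0
w2 = w1 ⊕ x4 = 0 ⊕ 0 = 0
w3 = w2 ⊕ x2 = 0 ⊕ 0 = 0
w4 = x1 ⊕ x3 = 0 ⊕ 0 = 0
w5 = x5 ⊕ w3 = 1 ⊕ 0 = 1
w6 = w4 ∧ w3 = 0 ∧ 0 = 0
w7 = w2 ⊕ w6 = 0 ⊕ 0 = 0
w8 = w7 ⊕ w5 = 0 ⊕ 1 = 1
w9 = w4 ⊕ w8 = 0 ⊕ 1 = 1
w10 = w9 ∨ w7 = 1 ∨ 0 = 1
w11 = w4 ⊕ w10 = 0 ⊕ 1 = 1
So w11 = 1.

x2=0, x3=0, x5=1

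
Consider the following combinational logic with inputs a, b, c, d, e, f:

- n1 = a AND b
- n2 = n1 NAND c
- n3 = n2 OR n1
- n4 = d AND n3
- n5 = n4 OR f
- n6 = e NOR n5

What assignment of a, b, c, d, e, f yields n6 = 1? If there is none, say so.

Check with a=1, b=1, c=1, d=0, e=0, f=0:
n1 = a AND b = 1 AND 1 = 1
n2 = n1 NAND c = 1 NAND 1 = 0
n3 = n2 OR n1 = 0 OR 1 = 1
n4 = d AND n3 = 0 AND 1 = 0
n5 = n4 OR f = 0 OR 0 = 0
n6 = e NOR n5 = 0 NOR 0 = 1
So n6 = 1 as required.

a=1, b=1, c=1, d=0, e=0, f=0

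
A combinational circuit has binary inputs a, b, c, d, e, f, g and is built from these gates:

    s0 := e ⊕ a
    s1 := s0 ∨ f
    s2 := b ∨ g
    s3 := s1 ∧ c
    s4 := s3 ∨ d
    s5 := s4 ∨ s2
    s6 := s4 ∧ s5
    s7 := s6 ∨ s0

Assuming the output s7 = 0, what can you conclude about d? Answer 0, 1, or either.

s7 = s6 ∨ s0 must be 0, so both s6 = 0 and s0 = 0.
s6 = s4 ∧ s5 must be 0, so at least one of s4, s5 is 0.
s0 = e ⊕ a must be 0, so e and a are equal.
Every assignment with s7 = 0 has d = 0; there are 24 such assignment(s).

0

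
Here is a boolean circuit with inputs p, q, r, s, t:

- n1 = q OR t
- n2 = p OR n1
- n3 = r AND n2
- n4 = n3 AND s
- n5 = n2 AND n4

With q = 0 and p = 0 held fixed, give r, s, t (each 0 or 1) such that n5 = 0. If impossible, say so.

r=0, s=1, t=0

n5 = n2 AND n4 must be 0, so at least one of n2, n4 is 0.
Check with q = 0 and p = 0 and r=0, s=1, t=0:
n1 = q OR t = 0 OR 0 = 0
n2 = p OR n1 = 0 OR 0 = 0
n3 = r AND n2 = 0 AND 0 = 0
n4 = n3 AND s = 0 AND 1 = 0
n5 = n2 AND n4 = 0 AND 0 = 0
So n5 = 0.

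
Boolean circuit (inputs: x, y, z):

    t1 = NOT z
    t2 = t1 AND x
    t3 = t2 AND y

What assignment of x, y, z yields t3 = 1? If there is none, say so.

x=1, y=1, z=0

Check with x=1, y=1, z=0:
t1 = NOT z = NOT 0 = 1
t2 = t1 AND x = 1 AND 1 = 1
t3 = t2 AND y = 1 AND 1 = 1
So t3 = 1 as required.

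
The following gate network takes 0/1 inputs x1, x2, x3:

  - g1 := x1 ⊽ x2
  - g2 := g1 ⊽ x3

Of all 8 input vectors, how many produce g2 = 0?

5

g2 = g1 ⊽ x3 must be 0, so at least one of g1, x3 is 1.
Satisfying assignments:
  x1=0, x2=0, x3=0
  x1=0, x2=0, x3=1
  x1=0, x2=1, x3=1
  x1=1, x2=0, x3=1
  x1=1, x2=1, x3=1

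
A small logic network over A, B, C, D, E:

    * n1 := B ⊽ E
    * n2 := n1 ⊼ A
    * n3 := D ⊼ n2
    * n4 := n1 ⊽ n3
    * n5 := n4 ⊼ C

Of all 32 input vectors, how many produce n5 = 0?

n5 = n4 ⊼ C must be 0, so both n4 = 1 and C = 1.
n4 = n1 ⊽ n3 must be 1, so both n1 = 0 and n3 = 0.
Enumerating the 32 input combinations, 6 give n5 = 0 and 26 give n5 = 1.

6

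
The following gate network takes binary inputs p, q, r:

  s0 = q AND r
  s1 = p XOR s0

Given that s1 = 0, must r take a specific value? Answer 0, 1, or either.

Both values of r occur among assignments with s1 = 0:
  r=0: p=0, q=0, r=0
  r=1: p=0, q=0, r=1

either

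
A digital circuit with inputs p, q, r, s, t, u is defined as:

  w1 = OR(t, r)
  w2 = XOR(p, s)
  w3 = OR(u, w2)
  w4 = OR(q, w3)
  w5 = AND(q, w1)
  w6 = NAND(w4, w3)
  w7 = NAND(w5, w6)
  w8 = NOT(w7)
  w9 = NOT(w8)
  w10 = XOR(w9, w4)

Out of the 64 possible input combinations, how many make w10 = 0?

w10 = XOR(w9, w4) must be 0, so w9 and w4 are equal.
Enumerating the 64 input combinations, 50 give w10 = 0 and 14 give w10 = 1.

50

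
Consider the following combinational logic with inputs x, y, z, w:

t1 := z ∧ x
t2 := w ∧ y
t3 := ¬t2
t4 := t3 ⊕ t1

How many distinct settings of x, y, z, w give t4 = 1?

t4 = t3 ⊕ t1 must be 1, so t3 and t1 differ.
Enumerating the 16 input combinations, 10 give t4 = 1 and 6 give t4 = 0.

10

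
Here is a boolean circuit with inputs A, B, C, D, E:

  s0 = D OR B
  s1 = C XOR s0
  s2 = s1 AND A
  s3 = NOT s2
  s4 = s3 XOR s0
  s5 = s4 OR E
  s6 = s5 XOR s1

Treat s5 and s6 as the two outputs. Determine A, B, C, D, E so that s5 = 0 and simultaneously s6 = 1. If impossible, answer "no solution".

A=0, B=1, C=0, D=0, E=0

Check with A=0, B=1, C=0, D=0, E=0:
s0 = D OR B = 0 OR 1 = 1
s1 = C XOR s0 = 0 XOR 1 = 1
s2 = s1 AND A = 1 AND 0 = 0
s3 = NOT s2 = NOT 0 = 1
s4 = s3 XOR s0 = 1 XOR 1 = 0
s5 = s4 OR E = 0 OR 0 = 0
s6 = s5 XOR s1 = 0 XOR 1 = 1
So s5 = 0 and s6 = 1.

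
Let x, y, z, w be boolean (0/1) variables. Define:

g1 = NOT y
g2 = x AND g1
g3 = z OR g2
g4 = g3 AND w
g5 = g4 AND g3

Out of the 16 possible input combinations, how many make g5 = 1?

g5 = g4 AND g3 must be 1, so both g4 = 1 and g3 = 1.
g4 = g3 AND w must be 1, so both g3 = 1 and w = 1.
Satisfying assignments:
  x=0, y=0, z=1, w=1
  x=0, y=1, z=1, w=1
  x=1, y=0, z=0, w=1
  x=1, y=0, z=1, w=1
  x=1, y=1, z=1, w=1

5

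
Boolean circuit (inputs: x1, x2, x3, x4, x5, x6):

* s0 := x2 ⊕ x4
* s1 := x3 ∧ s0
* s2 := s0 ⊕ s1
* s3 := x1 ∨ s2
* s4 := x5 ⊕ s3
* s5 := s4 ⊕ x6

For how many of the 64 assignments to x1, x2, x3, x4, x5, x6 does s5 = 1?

32

s5 = s4 ⊕ x6 must be 1, so s4 and x6 differ.
Enumerating the 64 input combinations, 32 give s5 = 1 and 32 give s5 = 0.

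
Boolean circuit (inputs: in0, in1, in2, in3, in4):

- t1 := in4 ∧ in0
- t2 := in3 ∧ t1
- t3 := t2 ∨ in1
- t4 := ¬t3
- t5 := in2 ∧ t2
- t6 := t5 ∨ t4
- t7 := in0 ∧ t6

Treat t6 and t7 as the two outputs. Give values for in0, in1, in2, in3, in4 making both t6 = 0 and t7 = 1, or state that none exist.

Across all 32 input combinations, none give both t6 = 0 and t7 = 1.

no solution exists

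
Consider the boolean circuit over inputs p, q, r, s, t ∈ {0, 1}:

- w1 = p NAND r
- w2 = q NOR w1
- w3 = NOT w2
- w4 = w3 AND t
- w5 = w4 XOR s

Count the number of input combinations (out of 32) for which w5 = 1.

w5 = w4 XOR s must be 1, so w4 and s differ.
Enumerating the 32 input combinations, 16 give w5 = 1 and 16 give w5 = 0.

16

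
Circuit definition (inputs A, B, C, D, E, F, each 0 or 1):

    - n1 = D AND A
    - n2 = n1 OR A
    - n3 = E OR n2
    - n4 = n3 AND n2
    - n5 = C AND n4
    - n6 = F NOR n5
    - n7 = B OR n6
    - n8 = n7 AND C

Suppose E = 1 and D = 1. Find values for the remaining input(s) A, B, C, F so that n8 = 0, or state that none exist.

A=0, B=1, C=0, F=0

n8 = n7 AND C must be 0, so at least one of n7, C is 0.
Check with E = 1 and D = 1 and A=0, B=1, C=0, F=0:
n1 = D AND A = 1 AND 0 = 0
n2 = n1 OR A = 0 OR 0 = 0
n3 = E OR n2 = 1 OR 0 = 1
n4 = n3 AND n2 = 1 AND 0 = 0
n5 = C AND n4 = 0 AND 0 = 0
n6 = F NOR n5 = 0 NOR 0 = 1
n7 = B OR n6 = 1 OR 1 = 1
n8 = n7 AND C = 1 AND 0 = 0
So n8 = 0.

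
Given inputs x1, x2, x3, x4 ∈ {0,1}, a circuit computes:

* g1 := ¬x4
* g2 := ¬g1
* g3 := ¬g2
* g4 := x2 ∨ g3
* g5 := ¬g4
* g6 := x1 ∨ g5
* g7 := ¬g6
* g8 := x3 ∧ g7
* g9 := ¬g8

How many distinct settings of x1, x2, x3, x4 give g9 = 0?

3

g9 = ¬g8 must be 0, so g8 = 1.
g8 = x3 ∧ g7 must be 1, so both x3 = 1 and g7 = 1.
g7 = ¬g6 must be 1, so g6 = 0.
Enumerating the 16 input combinations, 3 give g9 = 0 and 13 give g9 = 1.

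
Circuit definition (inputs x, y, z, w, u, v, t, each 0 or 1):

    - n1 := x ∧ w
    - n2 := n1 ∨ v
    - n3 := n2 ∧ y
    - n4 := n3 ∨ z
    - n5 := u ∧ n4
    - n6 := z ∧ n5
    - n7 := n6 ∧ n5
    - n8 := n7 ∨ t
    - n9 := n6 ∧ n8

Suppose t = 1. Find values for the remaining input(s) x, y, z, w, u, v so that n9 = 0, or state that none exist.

x=0, y=0, z=1, w=1, u=0, v=0

Check with t = 1 and x=0, y=0, z=1, w=1, u=0, v=0:
n1 = x ∧ w = 0 ∧ 1 = 0
n2 = n1 ∨ v = 0 ∨ 0 = 0
n3 = n2 ∧ y = 0 ∧ 0 = 0
n4 = n3 ∨ z = 0 ∨ 1 = 1
n5 = u ∧ n4 = 0 ∧ 1 = 0
n6 = z ∧ n5 = 1 ∧ 0 = 0
n7 = n6 ∧ n5 = 0 ∧ 0 = 0
n8 = n7 ∨ t = 0 ∨ 1 = 1
n9 = n6 ∧ n8 = 0 ∧ 1 = 0
So n9 = 0.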